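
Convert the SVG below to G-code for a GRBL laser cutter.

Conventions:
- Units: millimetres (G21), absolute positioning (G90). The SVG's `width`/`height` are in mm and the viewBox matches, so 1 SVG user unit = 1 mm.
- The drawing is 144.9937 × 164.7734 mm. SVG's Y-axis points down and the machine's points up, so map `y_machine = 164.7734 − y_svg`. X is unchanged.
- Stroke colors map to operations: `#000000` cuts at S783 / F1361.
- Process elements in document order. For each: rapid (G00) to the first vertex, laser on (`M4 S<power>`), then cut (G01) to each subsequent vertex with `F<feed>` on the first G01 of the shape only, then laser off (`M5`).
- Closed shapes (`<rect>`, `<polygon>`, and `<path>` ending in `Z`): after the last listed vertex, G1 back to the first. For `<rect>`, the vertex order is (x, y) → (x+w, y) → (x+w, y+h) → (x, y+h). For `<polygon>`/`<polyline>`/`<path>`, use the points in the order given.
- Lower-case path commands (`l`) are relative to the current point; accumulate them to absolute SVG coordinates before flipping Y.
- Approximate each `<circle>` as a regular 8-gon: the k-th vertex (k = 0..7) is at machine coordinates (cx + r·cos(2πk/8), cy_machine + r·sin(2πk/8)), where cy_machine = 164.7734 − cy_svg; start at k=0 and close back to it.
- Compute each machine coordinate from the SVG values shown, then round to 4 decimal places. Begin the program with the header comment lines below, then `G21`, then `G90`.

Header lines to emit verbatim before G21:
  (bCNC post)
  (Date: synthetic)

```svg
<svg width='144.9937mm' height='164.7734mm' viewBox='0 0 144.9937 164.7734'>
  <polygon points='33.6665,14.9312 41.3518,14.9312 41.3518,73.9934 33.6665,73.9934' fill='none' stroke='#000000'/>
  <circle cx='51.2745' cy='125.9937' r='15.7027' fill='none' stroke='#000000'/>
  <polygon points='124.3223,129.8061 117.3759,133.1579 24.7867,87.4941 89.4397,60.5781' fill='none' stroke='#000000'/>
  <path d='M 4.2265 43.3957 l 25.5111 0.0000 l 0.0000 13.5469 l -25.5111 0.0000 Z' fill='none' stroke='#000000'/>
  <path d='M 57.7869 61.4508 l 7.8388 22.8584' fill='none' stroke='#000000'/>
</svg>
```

(bCNC post)
(Date: synthetic)
G21
G90
G00 X33.6665 Y149.8422
M4 S783
G01 X41.3518 Y149.8422 F1361
G01 X41.3518 Y90.7800
G01 X33.6665 Y90.7800
G01 X33.6665 Y149.8422
M5
G00 X66.9772 Y38.7797
M4 S783
G01 X62.3780 Y49.8832 F1361
G01 X51.2745 Y54.4824
G01 X40.1710 Y49.8832
G01 X35.5718 Y38.7797
G01 X40.1710 Y27.6762
G01 X51.2745 Y23.0770
G01 X62.3780 Y27.6762
G01 X66.9772 Y38.7797
M5
G00 X124.3223 Y34.9673
M4 S783
G01 X117.3759 Y31.6155 F1361
G01 X24.7867 Y77.2793
G01 X89.4397 Y104.1953
G01 X124.3223 Y34.9673
M5
G00 X4.2265 Y121.3777
M4 S783
G01 X29.7376 Y121.3777 F1361
G01 X29.7376 Y107.8308
G01 X4.2265 Y107.8308
G01 X4.2265 Y121.3777
M5
G00 X57.7869 Y103.3226
M4 S783
G01 X65.6257 Y80.4642 F1361
M5

viewBox `0 0 144.9937 164.7734` with mm width/height → 1 unit = 1 mm. Flip: y_m = 164.7734 − y_svg.

**Shape 1** — `<polygon>` rectangle, stroke `#000000` → cut (S783, F1361). Machine vertices: (33.6665,149.8422) → (41.3518,149.8422) → (41.3518,90.7800) → (33.6665,90.7800) → (33.6665,149.8422). Closed: final G1 returns to the first vertex.

**Shape 2** — `<circle>` circle, stroke `#000000` → cut (S783, F1361). Machine vertices: (66.9772,38.7797) → (62.3780,49.8832) → (51.2745,54.4824) → (40.1710,49.8832) → (35.5718,38.7797) → (40.1710,27.6762) → (51.2745,23.0770) → (62.3780,27.6762) → (66.9772,38.7797). Closed: final G1 returns to the first vertex.

**Shape 3** — `<polygon>` closed polygon, stroke `#000000` → cut (S783, F1361). Machine vertices: (124.3223,34.9673) → (117.3759,31.6155) → (24.7867,77.2793) → (89.4397,104.1953) → (124.3223,34.9673). Closed: final G1 returns to the first vertex.

**Shape 4** — `<path>` rectangle, stroke `#000000` → cut (S783, F1361). Machine vertices: (4.2265,121.3777) → (29.7376,121.3777) → (29.7376,107.8308) → (4.2265,107.8308) → (4.2265,121.3777). Closed: final G1 returns to the first vertex.

**Shape 5** — `<path>` line segment, stroke `#000000` → cut (S783, F1361). Machine vertices: (57.7869,103.3226) → (65.6257,80.4642). Open path.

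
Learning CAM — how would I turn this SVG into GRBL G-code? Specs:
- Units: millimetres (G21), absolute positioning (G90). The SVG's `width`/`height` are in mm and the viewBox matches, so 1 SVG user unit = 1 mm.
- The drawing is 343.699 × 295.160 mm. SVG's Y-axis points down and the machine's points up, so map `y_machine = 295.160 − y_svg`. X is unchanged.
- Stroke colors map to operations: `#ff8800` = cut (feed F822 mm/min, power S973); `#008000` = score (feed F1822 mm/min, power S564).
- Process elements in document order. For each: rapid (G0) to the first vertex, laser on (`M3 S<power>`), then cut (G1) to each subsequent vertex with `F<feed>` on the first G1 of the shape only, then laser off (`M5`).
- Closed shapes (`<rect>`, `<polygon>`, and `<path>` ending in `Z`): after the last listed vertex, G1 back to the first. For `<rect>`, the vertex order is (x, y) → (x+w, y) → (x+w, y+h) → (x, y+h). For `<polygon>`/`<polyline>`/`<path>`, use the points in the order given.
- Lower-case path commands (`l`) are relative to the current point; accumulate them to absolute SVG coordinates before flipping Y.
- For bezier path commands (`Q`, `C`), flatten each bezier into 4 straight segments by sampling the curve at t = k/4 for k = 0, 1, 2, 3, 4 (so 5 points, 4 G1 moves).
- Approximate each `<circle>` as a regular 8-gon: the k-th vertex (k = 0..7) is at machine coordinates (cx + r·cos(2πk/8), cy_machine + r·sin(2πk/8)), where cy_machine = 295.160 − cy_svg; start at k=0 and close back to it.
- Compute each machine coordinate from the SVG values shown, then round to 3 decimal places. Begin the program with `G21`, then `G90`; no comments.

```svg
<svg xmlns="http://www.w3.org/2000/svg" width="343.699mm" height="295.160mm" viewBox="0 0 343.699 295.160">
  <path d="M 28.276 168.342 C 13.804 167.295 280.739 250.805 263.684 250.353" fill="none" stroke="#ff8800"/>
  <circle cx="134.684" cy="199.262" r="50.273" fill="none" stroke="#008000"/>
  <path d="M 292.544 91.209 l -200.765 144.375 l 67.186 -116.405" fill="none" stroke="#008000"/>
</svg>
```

viewBox `0 0 343.699 295.160` with mm width/height → 1 unit = 1 mm. Flip: y_m = 295.160 − y_svg.

**Shape 1** — `<path>` cubic bezier, stroke `#ff8800` → cut (S973, F822). Control points (SVG): P0=(28.276,168.342), P1=(13.804,167.295), P2=(280.739,250.805), P3=(263.684,250.353); sampled at t=k/4. Machine vertices: (28.276,126.818) → (61.351,114.382) → (146.949,86.036) → (232.061,57.578) → (263.684,44.807). Open path.

**Shape 2** — `<circle>` circle, stroke `#008000` → score (S564, F1822). Machine vertices: (184.957,95.898) → (170.232,131.446) → (134.684,146.171) → (99.136,131.446) → (84.411,95.898) → (99.136,60.350) → (134.684,45.625) → (170.232,60.350) → (184.957,95.898). Closed: final G1 returns to the first vertex.

**Shape 3** — `<path>` open polyline, stroke `#008000` → score (S564, F1822). Machine vertices: (292.544,203.951) → (91.779,59.576) → (158.965,175.981). Open path.

G21
G90
G0 X28.276 Y126.818
M3 S973
G1 X61.351 Y114.382 F822
G1 X146.949 Y86.036
G1 X232.061 Y57.578
G1 X263.684 Y44.807
M5
G0 X184.957 Y95.898
M3 S564
G1 X170.232 Y131.446 F1822
G1 X134.684 Y146.171
G1 X99.136 Y131.446
G1 X84.411 Y95.898
G1 X99.136 Y60.350
G1 X134.684 Y45.625
G1 X170.232 Y60.350
G1 X184.957 Y95.898
M5
G0 X292.544 Y203.951
M3 S564
G1 X91.779 Y59.576 F1822
G1 X158.965 Y175.981
M5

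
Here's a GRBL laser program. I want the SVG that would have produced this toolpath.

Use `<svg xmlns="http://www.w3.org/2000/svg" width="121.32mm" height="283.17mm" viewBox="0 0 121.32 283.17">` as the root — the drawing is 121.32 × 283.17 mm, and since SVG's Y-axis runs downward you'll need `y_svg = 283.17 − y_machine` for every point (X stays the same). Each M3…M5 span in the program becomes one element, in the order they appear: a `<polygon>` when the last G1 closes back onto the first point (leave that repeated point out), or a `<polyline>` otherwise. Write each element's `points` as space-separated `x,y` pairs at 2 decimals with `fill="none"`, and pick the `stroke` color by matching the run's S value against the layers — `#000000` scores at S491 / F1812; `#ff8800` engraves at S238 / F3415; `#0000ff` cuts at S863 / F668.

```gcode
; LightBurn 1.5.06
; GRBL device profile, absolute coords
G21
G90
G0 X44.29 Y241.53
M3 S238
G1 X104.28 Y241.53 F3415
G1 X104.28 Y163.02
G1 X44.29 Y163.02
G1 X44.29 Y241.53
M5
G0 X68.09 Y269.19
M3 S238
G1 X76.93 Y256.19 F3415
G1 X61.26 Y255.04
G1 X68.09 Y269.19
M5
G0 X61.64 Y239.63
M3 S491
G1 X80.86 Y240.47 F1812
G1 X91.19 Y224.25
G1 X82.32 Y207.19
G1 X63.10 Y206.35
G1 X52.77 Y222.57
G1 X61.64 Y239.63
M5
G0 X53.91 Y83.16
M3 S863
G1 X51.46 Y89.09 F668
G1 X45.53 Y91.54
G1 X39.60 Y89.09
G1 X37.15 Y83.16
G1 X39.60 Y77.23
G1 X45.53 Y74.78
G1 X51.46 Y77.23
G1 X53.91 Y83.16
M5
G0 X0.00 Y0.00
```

y_svg = 283.17 − y_m.

[1] S238→`#ff8800` (engrave); closed run; points: 44.29,41.64 104.28,41.64 104.28,120.15 44.29,120.15

[2] S238→`#ff8800` (engrave); closed run; points: 68.09,13.98 76.93,26.98 61.26,28.13

[3] S491→`#000000` (score); closed run; points: 61.64,43.54 80.86,42.70 91.19,58.92 82.32,75.98 63.10,76.82 52.77,60.60

[4] S863→`#0000ff` (cut); closed run; points: 53.91,200.01 51.46,194.08 45.53,191.63 39.60,194.08 37.15,200.01 39.60,205.94 45.53,208.39 51.46,205.94

<svg xmlns="http://www.w3.org/2000/svg" width="121.32mm" height="283.17mm" viewBox="0 0 121.32 283.17">
  <polygon points="44.29,41.64 104.28,41.64 104.28,120.15 44.29,120.15" fill="none" stroke="#ff8800"/>
  <polygon points="68.09,13.98 76.93,26.98 61.26,28.13" fill="none" stroke="#ff8800"/>
  <polygon points="61.64,43.54 80.86,42.70 91.19,58.92 82.32,75.98 63.10,76.82 52.77,60.60" fill="none" stroke="#000000"/>
  <polygon points="53.91,200.01 51.46,194.08 45.53,191.63 39.60,194.08 37.15,200.01 39.60,205.94 45.53,208.39 51.46,205.94" fill="none" stroke="#0000ff"/>
</svg>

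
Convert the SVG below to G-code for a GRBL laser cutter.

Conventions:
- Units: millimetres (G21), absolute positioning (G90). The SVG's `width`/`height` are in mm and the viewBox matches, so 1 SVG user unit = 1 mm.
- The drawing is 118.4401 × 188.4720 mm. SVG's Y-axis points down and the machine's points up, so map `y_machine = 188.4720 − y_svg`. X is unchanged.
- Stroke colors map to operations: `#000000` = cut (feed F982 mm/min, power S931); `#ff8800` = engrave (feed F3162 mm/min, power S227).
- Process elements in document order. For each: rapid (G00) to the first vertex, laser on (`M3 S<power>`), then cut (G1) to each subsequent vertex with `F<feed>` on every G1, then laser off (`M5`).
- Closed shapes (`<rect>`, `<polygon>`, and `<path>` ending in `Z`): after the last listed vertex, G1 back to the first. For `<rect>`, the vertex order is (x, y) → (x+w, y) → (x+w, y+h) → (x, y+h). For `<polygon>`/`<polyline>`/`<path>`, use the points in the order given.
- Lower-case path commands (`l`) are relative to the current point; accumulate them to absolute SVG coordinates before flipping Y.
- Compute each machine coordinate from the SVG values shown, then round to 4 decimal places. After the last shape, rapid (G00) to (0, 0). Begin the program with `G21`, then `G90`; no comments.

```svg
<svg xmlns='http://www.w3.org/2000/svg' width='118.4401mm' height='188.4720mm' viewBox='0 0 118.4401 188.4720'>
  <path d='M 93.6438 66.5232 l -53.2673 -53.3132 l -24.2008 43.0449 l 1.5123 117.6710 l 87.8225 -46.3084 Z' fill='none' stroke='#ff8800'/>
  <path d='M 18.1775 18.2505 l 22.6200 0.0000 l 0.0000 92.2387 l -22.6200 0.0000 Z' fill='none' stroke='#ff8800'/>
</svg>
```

Since the viewBox matches the mm dimensions, user units are millimetres directly. The only transform is the Y-flip y_m = 188.4720 − y_svg.

Shape 1 is a closed polygon drawn with `<path>`. Its stroke #ff8800 means engrave at S227, F3162. After flipping Y the toolpath is (93.6438,121.9488) → (40.3765,175.2620) → (16.1757,132.2171) → (17.6880,14.5461) → (105.5105,60.8545) → (93.6438,121.9488), returning to the start.

Shape 2 is a rectangle drawn with `<path>`. Its stroke #ff8800 means engrave at S227, F3162. After flipping Y the toolpath is (18.1775,170.2215) → (40.7975,170.2215) → (40.7975,77.9828) → (18.1775,77.9828) → (18.1775,170.2215), returning to the start.

G21
G90
G00 X93.6438 Y121.9488
M3 S227
G1 X40.3765 Y175.2620 F3162
G1 X16.1757 Y132.2171 F3162
G1 X17.6880 Y14.5461 F3162
G1 X105.5105 Y60.8545 F3162
G1 X93.6438 Y121.9488 F3162
M5
G00 X18.1775 Y170.2215
M3 S227
G1 X40.7975 Y170.2215 F3162
G1 X40.7975 Y77.9828 F3162
G1 X18.1775 Y77.9828 F3162
G1 X18.1775 Y170.2215 F3162
M5
G00 X0.0000 Y0.0000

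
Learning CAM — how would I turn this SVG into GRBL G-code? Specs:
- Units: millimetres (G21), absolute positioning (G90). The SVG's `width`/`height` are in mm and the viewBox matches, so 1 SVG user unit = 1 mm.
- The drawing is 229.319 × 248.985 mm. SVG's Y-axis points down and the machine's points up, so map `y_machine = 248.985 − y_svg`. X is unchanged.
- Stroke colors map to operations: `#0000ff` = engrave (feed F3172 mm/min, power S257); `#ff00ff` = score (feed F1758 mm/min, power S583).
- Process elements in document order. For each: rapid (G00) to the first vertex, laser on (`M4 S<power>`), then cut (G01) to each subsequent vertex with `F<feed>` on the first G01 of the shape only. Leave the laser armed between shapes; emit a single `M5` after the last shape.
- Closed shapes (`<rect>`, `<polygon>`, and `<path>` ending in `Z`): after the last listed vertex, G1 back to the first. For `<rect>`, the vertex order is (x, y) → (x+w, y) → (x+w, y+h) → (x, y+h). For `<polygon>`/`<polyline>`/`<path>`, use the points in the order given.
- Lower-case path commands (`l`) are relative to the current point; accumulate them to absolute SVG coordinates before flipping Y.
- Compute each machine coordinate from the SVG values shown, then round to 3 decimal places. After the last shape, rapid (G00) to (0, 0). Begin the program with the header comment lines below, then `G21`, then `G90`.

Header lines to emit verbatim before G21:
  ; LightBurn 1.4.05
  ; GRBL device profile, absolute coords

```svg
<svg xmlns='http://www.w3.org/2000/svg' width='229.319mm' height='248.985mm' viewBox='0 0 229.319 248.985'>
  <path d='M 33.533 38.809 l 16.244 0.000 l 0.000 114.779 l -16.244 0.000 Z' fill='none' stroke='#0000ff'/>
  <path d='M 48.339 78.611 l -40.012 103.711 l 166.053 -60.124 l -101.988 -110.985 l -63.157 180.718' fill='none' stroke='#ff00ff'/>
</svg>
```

viewBox `0 0 229.319 248.985` with mm width/height → 1 unit = 1 mm. Flip: y_m = 248.985 − y_svg.

**Shape 1** — `<path>` rectangle, stroke `#0000ff` → engrave (S257, F3172). Machine vertices: (33.533,210.176) → (49.777,210.176) → (49.777,95.397) → (33.533,95.397) → (33.533,210.176). Closed: final G1 returns to the first vertex.

**Shape 2** — `<path>` open polyline, stroke `#ff00ff` → score (S583, F1758). Machine vertices: (48.339,170.374) → (8.327,66.663) → (174.380,126.787) → (72.392,237.772) → (9.235,57.054). Open path.

; LightBurn 1.4.05
; GRBL device profile, absolute coords
G21
G90
G00 X33.533 Y210.176
M4 S257
G01 X49.777 Y210.176 F3172
G01 X49.777 Y95.397
G01 X33.533 Y95.397
G01 X33.533 Y210.176
G00 X48.339 Y170.374
M4 S583
G01 X8.327 Y66.663 F1758
G01 X174.380 Y126.787
G01 X72.392 Y237.772
G01 X9.235 Y57.054
M5
G00 X0.000 Y0.000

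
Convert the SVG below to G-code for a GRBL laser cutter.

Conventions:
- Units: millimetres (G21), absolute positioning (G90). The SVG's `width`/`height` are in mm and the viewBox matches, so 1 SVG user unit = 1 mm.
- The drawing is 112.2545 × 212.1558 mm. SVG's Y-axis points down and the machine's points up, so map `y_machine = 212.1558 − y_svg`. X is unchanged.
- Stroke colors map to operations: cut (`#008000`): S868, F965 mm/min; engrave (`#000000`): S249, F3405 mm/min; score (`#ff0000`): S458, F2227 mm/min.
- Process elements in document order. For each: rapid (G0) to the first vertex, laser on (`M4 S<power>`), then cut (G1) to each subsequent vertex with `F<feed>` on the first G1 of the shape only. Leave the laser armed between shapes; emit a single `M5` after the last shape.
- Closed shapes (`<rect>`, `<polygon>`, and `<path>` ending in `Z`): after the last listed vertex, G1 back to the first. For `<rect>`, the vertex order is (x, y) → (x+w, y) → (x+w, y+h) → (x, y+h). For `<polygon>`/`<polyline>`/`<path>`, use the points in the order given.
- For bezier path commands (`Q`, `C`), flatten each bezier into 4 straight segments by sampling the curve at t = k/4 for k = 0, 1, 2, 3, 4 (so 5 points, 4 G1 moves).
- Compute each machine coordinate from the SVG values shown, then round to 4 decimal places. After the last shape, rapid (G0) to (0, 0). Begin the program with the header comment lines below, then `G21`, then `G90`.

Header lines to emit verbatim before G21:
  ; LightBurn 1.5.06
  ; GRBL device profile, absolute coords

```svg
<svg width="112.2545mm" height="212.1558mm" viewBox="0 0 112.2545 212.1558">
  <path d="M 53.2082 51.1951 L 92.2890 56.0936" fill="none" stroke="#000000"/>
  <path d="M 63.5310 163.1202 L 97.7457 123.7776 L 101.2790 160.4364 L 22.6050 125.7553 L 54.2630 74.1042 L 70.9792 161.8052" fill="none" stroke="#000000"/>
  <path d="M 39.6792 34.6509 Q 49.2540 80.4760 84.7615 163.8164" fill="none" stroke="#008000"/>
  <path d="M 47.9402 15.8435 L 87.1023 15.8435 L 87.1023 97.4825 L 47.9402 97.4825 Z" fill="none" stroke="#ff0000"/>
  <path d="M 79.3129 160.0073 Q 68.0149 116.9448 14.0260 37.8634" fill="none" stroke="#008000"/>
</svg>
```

viewBox `0 0 112.2545 212.1558` with mm width/height → 1 unit = 1 mm. Flip: y_m = 212.1558 − y_svg.

**Shape 1** — `<path>` line segment, stroke `#000000` → engrave (S249, F3405). Machine vertices: (53.2082,160.9607) → (92.2890,156.0622). Open path.

**Shape 2** — `<path>` open polyline, stroke `#000000` → engrave (S249, F3405). Machine vertices: (63.5310,49.0356) → (97.7457,88.3782) → (101.2790,51.7194) → (22.6050,86.4005) → (54.2630,138.0516) → (70.9792,50.3506). Open path.

**Shape 3** — `<path>` quadratic bezier, stroke `#008000` → cut (S868, F965). Control points (SVG): P0=(39.6792,34.6509), P1=(49.2540,80.4760), P2=(84.7615,163.8164); sampled at t=k/4. Machine vertices: (39.6792,177.5049) → (46.0874,152.2476) → (55.7372,122.3010) → (68.6285,87.6649) → (84.7615,48.3394). Open path.

**Shape 4** — `<path>` rectangle, stroke `#ff0000` → score (S458, F2227). Machine vertices: (47.9402,196.3123) → (87.1023,196.3123) → (87.1023,114.6733) → (47.9402,114.6733) → (47.9402,196.3123). Closed: final G1 returns to the first vertex.

**Shape 5** — `<path>` quadratic bezier, stroke `#008000` → cut (S868, F965). Control points (SVG): P0=(79.3129,160.0073), P1=(68.0149,116.9448), P2=(14.0260,37.8634); sampled at t=k/4. Machine vertices: (79.3129,52.1485) → (70.9957,75.9309) → (57.3422,104.2157) → (38.3523,137.0029) → (14.0260,174.2924). Open path.

; LightBurn 1.5.06
; GRBL device profile, absolute coords
G21
G90
G0 X53.2082 Y160.9607
M4 S249
G1 X92.2890 Y156.0622 F3405
G0 X63.5310 Y49.0356
M4 S249
G1 X97.7457 Y88.3782 F3405
G1 X101.2790 Y51.7194
G1 X22.6050 Y86.4005
G1 X54.2630 Y138.0516
G1 X70.9792 Y50.3506
G0 X39.6792 Y177.5049
M4 S868
G1 X46.0874 Y152.2476 F965
G1 X55.7372 Y122.3010
G1 X68.6285 Y87.6649
G1 X84.7615 Y48.3394
G0 X47.9402 Y196.3123
M4 S458
G1 X87.1023 Y196.3123 F2227
G1 X87.1023 Y114.6733
G1 X47.9402 Y114.6733
G1 X47.9402 Y196.3123
G0 X79.3129 Y52.1485
M4 S868
G1 X70.9957 Y75.9309 F965
G1 X57.3422 Y104.2157
G1 X38.3523 Y137.0029
G1 X14.0260 Y174.2924
M5
G0 X0.0000 Y0.0000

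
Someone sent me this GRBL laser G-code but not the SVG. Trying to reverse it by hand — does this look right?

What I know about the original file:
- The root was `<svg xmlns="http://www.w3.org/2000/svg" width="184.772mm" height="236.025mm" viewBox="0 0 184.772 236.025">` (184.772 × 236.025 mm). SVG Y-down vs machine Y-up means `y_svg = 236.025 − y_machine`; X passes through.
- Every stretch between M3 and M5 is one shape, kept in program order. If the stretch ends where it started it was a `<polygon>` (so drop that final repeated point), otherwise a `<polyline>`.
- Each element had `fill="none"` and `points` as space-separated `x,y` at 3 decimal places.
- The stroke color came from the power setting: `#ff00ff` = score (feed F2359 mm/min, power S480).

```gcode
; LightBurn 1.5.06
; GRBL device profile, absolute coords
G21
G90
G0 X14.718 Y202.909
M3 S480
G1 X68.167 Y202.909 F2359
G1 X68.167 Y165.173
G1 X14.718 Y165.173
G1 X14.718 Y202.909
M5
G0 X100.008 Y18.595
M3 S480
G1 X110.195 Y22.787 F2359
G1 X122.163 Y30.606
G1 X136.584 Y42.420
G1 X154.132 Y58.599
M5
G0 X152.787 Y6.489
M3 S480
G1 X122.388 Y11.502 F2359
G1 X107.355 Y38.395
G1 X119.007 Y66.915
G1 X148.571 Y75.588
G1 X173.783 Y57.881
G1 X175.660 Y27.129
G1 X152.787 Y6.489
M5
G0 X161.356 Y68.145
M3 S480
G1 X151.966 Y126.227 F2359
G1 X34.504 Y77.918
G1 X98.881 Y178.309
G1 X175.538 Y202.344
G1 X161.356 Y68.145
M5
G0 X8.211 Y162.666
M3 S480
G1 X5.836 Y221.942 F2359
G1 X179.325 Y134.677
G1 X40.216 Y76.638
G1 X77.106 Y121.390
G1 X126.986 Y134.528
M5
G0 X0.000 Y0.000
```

<svg xmlns="http://www.w3.org/2000/svg" width="184.772mm" height="236.025mm" viewBox="0 0 184.772 236.025">
  <polygon points="14.718,33.116 68.167,33.116 68.167,70.852 14.718,70.852" fill="none" stroke="#ff00ff"/>
  <polyline points="100.008,217.430 110.195,213.238 122.163,205.419 136.584,193.605 154.132,177.426" fill="none" stroke="#ff00ff"/>
  <polygon points="152.787,229.536 122.388,224.523 107.355,197.630 119.007,169.110 148.571,160.437 173.783,178.144 175.660,208.896" fill="none" stroke="#ff00ff"/>
  <polygon points="161.356,167.880 151.966,109.798 34.504,158.107 98.881,57.716 175.538,33.681" fill="none" stroke="#ff00ff"/>
  <polyline points="8.211,73.359 5.836,14.083 179.325,101.348 40.216,159.387 77.106,114.635 126.986,101.497" fill="none" stroke="#ff00ff"/>
</svg>

Each laser-on run becomes one SVG element. Flip Y back into SVG space with y_svg = 236.025 − y_machine. Every run uses S480, so all elements get stroke `#ff00ff` (score).

Run 1: The run returns to its start, so emit a `<polygon>` with points (Y-flipped): 14.718,33.116 68.167,33.116 68.167,70.852 14.718,70.852.

Run 2: The run is open, so emit a `<polyline>` with points (Y-flipped): 100.008,217.430 110.195,213.238 122.163,205.419 136.584,193.605 154.132,177.426.

Run 3: The run returns to its start, so emit a `<polygon>` with points (Y-flipped): 152.787,229.536 122.388,224.523 107.355,197.630 119.007,169.110 148.571,160.437 173.783,178.144 175.660,208.896.

Run 4: The run returns to its start, so emit a `<polygon>` with points (Y-flipped): 161.356,167.880 151.966,109.798 34.504,158.107 98.881,57.716 175.538,33.681.

Run 5: The run is open, so emit a `<polyline>` with points (Y-flipped): 8.211,73.359 5.836,14.083 179.325,101.348 40.216,159.387 77.106,114.635 126.986,101.497.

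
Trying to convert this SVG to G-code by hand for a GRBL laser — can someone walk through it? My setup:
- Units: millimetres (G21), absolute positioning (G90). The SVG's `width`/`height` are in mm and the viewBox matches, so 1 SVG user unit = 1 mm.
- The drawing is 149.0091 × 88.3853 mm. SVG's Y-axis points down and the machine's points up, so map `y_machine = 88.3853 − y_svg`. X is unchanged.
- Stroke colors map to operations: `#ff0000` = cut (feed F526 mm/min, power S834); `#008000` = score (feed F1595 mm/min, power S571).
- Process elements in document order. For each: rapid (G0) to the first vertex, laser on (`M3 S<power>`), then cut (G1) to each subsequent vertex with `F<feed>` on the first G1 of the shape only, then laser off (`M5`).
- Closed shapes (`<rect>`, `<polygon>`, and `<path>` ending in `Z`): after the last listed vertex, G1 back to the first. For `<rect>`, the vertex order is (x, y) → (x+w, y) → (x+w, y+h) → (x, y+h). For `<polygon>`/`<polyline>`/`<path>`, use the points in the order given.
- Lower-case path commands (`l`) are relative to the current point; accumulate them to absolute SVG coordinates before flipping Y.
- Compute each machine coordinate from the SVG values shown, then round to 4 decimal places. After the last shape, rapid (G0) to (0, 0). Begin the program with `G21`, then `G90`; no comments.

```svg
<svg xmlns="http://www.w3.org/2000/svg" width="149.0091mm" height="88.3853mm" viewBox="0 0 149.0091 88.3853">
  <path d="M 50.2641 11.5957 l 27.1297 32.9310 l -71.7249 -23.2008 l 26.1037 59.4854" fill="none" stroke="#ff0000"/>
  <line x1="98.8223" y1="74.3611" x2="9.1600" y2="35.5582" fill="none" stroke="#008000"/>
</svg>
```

G21
G90
G0 X50.2641 Y76.7896
M3 S834
G1 X77.3938 Y43.8586 F526
G1 X5.6689 Y67.0594
G1 X31.7726 Y7.5740
M5
G0 X98.8223 Y14.0242
M3 S571
G1 X9.1600 Y52.8271 F1595
M5
G0 X0.0000 Y0.0000

1 u = 1 mm; y_m = 88.3853 − y.

[1] `<path>` open polyline, #ff0000→cut S834 F526: (50.2641,76.7896) → (77.3938,43.8586) → (5.6689,67.0594) → (31.7726,7.5740)

[2] `<line>` line segment, #008000→score S571 F1595: (98.8223,14.0242) → (9.1600,52.8271)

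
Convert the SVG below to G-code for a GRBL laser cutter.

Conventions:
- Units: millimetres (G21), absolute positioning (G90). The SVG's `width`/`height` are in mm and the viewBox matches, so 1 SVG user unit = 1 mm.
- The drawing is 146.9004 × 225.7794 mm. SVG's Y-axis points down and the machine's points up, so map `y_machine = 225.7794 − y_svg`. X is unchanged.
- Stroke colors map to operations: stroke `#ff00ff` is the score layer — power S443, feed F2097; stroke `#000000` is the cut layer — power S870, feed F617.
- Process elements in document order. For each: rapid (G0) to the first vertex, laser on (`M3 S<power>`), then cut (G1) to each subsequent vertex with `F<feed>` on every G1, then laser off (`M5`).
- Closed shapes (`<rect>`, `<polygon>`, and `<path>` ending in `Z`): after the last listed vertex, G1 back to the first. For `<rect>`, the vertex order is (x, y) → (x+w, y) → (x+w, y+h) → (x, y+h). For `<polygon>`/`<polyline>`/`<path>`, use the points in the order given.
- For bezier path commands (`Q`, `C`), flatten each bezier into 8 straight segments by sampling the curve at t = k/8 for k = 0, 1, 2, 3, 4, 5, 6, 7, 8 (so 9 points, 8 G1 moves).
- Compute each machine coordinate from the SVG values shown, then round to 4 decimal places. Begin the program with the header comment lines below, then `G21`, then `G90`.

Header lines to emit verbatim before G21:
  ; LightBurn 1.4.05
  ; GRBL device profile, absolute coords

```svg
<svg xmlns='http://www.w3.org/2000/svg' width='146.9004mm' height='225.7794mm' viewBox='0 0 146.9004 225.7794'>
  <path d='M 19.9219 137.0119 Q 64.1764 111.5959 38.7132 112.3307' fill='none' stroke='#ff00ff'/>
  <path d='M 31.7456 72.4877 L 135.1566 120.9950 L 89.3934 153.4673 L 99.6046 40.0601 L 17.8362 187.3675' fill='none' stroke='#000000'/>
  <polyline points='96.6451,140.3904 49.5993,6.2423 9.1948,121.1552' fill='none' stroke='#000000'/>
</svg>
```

; LightBurn 1.4.05
; GRBL device profile, absolute coords
G21
G90
G0 X19.9219 Y88.7675
M3 S443
G1 X29.8962 Y94.7129 F2097
G1 X37.6918 Y99.8411 F2097
G1 X43.3087 Y104.1520 F2097
G1 X46.7470 Y107.6458 F2097
G1 X48.0065 Y110.3223 F2097
G1 X47.0874 Y112.1817 F2097
G1 X43.9897 Y113.2238 F2097
G1 X38.7132 Y113.4487 F2097
M5
G0 X31.7456 Y153.2917
M3 S870
G1 X135.1566 Y104.7844 F617
G1 X89.3934 Y72.3121 F617
G1 X99.6046 Y185.7193 F617
G1 X17.8362 Y38.4119 F617
M5
G0 X96.6451 Y85.3890
M3 S870
G1 X49.5993 Y219.5371 F617
G1 X9.1948 Y104.6242 F617
M5

viewBox `0 0 146.9004 225.7794` with mm width/height → 1 unit = 1 mm. Flip: y_m = 225.7794 − y_svg.

**Shape 1** — `<path>` quadratic bezier, stroke `#ff00ff` → score (S443, F2097). Control points (SVG): P0=(19.9219,137.0119), P1=(64.1764,111.5959), P2=(38.7132,112.3307); sampled at t=k/8. Machine vertices: (19.9219,88.7675) → (29.8962,94.7129) → (37.6918,99.8411) → (43.3087,104.1520) → (46.7470,107.6458) → (48.0065,110.3223) → (47.0874,112.1817) → (43.9897,113.2238) → (38.7132,113.4487). Open path.

**Shape 2** — `<path>` open polyline, stroke `#000000` → cut (S870, F617). Machine vertices: (31.7456,153.2917) → (135.1566,104.7844) → (89.3934,72.3121) → (99.6046,185.7193) → (17.8362,38.4119). Open path.

**Shape 3** — `<polyline>` open polyline, stroke `#000000` → cut (S870, F617). Machine vertices: (96.6451,85.3890) → (49.5993,219.5371) → (9.1948,104.6242). Open path.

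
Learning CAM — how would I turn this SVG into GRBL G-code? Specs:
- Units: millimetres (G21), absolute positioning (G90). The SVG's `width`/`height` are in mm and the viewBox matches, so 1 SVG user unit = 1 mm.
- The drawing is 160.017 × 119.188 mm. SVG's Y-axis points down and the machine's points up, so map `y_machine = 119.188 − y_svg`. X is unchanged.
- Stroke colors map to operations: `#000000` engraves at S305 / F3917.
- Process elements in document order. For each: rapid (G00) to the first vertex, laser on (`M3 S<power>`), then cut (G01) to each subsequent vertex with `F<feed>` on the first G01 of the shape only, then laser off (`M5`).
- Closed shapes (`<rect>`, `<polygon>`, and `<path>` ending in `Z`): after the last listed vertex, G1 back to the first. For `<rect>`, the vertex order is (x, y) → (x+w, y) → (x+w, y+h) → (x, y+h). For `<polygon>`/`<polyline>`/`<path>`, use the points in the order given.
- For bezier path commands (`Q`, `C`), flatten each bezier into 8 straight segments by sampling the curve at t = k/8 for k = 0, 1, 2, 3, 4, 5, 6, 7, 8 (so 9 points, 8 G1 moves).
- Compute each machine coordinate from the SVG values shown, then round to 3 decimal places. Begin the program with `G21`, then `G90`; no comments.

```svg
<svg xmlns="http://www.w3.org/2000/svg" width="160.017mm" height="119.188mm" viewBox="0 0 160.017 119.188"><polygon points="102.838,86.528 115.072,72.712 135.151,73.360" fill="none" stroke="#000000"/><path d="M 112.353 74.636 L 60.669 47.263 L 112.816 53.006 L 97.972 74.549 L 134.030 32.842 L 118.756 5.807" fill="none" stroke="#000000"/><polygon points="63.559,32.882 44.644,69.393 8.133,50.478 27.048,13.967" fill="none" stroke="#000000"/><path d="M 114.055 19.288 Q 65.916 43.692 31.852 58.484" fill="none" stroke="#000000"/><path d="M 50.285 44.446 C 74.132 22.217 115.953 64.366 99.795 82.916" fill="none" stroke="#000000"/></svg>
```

Since the viewBox matches the mm dimensions, user units are millimetres directly. The only transform is the Y-flip y_m = 119.188 − y_svg.

Shape 1 is a closed polygon drawn with `<polygon>`. Its stroke #000000 means engrave at S305, F3917. After flipping Y the toolpath is (102.838,32.660) → (115.072,46.476) → (135.151,45.828) → (102.838,32.660), returning to the start.

Shape 2 is a open polyline drawn with `<path>`. Its stroke #000000 means engrave at S305, F3917. After flipping Y the toolpath is (112.353,44.552) → (60.669,71.925) → (112.816,66.182) → (97.972,44.639) → (134.030,86.346) → (118.756,113.381).

Shape 3 is a regular polygon drawn with `<polygon>`. Its stroke #000000 means engrave at S305, F3917. After flipping Y the toolpath is (63.559,86.306) → (44.644,49.795) → (8.133,68.710) → (27.048,105.221) → (63.559,86.306), returning to the start.

Shape 4 is a quadratic bezier drawn with `<path>`. Its stroke #000000 means engrave at S305, F3917. After flipping Y the toolpath is (114.055,99.900) → (102.240,93.949) → (90.865,88.299) → (79.930,82.949) → (69.435,77.899) → (59.379,73.150) → (49.764,68.701) → (40.588,64.552) → (31.852,60.704).

Shape 5 is a cubic bezier drawn with `<path>`. Its stroke #000000 means engrave at S305, F3917. After flipping Y the toolpath is (50.285,74.742) → (59.922,80.232) → (70.354,80.718) → (80.690,77.230) → (90.042,70.799) → (97.518,62.457) → (102.229,53.235) → (103.285,44.163) → (99.795,36.272).

G21
G90
G00 X102.838 Y32.660
M3 S305
G01 X115.072 Y46.476 F3917
G01 X135.151 Y45.828
G01 X102.838 Y32.660
M5
G00 X112.353 Y44.552
M3 S305
G01 X60.669 Y71.925 F3917
G01 X112.816 Y66.182
G01 X97.972 Y44.639
G01 X134.030 Y86.346
G01 X118.756 Y113.381
M5
G00 X63.559 Y86.306
M3 S305
G01 X44.644 Y49.795 F3917
G01 X8.133 Y68.710
G01 X27.048 Y105.221
G01 X63.559 Y86.306
M5
G00 X114.055 Y99.900
M3 S305
G01 X102.240 Y93.949 F3917
G01 X90.865 Y88.299
G01 X79.930 Y82.949
G01 X69.435 Y77.899
G01 X59.379 Y73.150
G01 X49.764 Y68.701
G01 X40.588 Y64.552
G01 X31.852 Y60.704
M5
G00 X50.285 Y74.742
M3 S305
G01 X59.922 Y80.232 F3917
G01 X70.354 Y80.718
G01 X80.690 Y77.230
G01 X90.042 Y70.799
G01 X97.518 Y62.457
G01 X102.229 Y53.235
G01 X103.285 Y44.163
G01 X99.795 Y36.272
M5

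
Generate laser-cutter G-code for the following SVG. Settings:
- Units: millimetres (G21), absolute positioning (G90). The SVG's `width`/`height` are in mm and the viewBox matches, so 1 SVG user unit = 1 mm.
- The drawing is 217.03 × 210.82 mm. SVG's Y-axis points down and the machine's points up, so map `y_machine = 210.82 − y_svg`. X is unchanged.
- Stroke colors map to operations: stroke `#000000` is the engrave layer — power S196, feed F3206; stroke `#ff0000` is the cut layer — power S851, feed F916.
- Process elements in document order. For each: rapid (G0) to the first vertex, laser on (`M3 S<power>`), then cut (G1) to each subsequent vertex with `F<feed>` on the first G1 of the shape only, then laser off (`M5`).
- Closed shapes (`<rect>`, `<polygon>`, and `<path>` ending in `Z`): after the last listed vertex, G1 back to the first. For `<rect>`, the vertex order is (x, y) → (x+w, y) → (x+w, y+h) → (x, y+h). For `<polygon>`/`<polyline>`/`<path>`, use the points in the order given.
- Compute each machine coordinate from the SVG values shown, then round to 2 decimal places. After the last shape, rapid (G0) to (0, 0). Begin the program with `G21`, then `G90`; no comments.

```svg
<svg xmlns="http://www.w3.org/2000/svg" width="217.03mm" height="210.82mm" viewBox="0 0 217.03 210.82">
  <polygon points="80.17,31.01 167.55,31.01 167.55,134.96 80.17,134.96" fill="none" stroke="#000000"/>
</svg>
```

G21
G90
G0 X80.17 Y179.81
M3 S196
G1 X167.55 Y179.81 F3206
G1 X167.55 Y75.86
G1 X80.17 Y75.86
G1 X80.17 Y179.81
M5
G0 X0.00 Y0.00

viewBox `0 0 217.03 210.82` with mm width/height → 1 unit = 1 mm. Flip: y_m = 210.82 − y_svg.

**Shape 1** — `<polygon>` rectangle, stroke `#000000` → engrave (S196, F3206). Machine vertices: (80.17,179.81) → (167.55,179.81) → (167.55,75.86) → (80.17,75.86) → (80.17,179.81). Closed: final G1 returns to the first vertex.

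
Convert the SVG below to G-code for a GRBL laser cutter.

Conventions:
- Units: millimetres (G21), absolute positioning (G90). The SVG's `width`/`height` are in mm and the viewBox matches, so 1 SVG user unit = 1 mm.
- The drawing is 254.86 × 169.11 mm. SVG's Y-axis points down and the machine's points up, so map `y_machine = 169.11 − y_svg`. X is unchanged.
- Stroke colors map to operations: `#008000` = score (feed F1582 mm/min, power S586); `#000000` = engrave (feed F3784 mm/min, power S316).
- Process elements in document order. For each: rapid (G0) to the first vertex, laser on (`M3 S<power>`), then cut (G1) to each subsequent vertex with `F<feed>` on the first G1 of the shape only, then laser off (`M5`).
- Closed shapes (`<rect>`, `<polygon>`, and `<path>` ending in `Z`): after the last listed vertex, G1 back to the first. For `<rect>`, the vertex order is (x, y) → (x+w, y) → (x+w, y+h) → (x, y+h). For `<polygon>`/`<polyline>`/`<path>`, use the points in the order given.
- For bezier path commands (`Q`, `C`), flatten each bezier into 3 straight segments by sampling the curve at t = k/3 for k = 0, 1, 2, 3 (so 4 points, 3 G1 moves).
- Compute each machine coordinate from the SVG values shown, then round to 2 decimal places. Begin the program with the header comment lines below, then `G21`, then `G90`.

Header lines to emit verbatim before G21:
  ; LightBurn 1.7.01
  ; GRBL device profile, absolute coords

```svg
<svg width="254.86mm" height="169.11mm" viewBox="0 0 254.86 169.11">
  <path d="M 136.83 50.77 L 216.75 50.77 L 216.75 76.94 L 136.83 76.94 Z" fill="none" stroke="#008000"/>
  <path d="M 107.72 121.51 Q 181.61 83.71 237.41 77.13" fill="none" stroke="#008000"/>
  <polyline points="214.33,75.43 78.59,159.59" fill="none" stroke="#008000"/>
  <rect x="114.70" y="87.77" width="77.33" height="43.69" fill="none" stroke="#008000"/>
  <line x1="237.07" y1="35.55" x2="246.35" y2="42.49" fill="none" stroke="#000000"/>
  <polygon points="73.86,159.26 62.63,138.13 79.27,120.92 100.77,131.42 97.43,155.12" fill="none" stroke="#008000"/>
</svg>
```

viewBox `0 0 254.86 169.11` with mm width/height → 1 unit = 1 mm. Flip: y_m = 169.11 − y_svg.

**Shape 1** — `<path>` rectangle, stroke `#008000` → score (S586, F1582). Machine vertices: (136.83,118.34) → (216.75,118.34) → (216.75,92.17) → (136.83,92.17) → (136.83,118.34). Closed: final G1 returns to the first vertex.

**Shape 2** — `<path>` quadratic bezier, stroke `#008000` → score (S586, F1582). Control points (SVG): P0=(107.72,121.51), P1=(181.61,83.71), P2=(237.41,77.13); sampled at t=k/3. Machine vertices: (107.72,47.60) → (154.97,69.33) → (198.20,84.12) → (237.41,91.98). Open path.

**Shape 3** — `<polyline>` line segment, stroke `#008000` → score (S586, F1582). Machine vertices: (214.33,93.68) → (78.59,9.52). Open path.

**Shape 4** — `<rect>` rectangle, stroke `#008000` → score (S586, F1582). Machine vertices: (114.70,81.34) → (192.03,81.34) → (192.03,37.65) → (114.70,37.65) → (114.70,81.34). Closed: final G1 returns to the first vertex.

**Shape 5** — `<line>` line segment, stroke `#000000` → engrave (S316, F3784). Machine vertices: (237.07,133.56) → (246.35,126.62). Open path.

**Shape 6** — `<polygon>` regular polygon, stroke `#008000` → score (S586, F1582). Machine vertices: (73.86,9.85) → (62.63,30.98) → (79.27,48.19) → (100.77,37.69) → (97.43,13.99) → (73.86,9.85). Closed: final G1 returns to the first vertex.

; LightBurn 1.7.01
; GRBL device profile, absolute coords
G21
G90
G0 X136.83 Y118.34
M3 S586
G1 X216.75 Y118.34 F1582
G1 X216.75 Y92.17
G1 X136.83 Y92.17
G1 X136.83 Y118.34
M5
G0 X107.72 Y47.60
M3 S586
G1 X154.97 Y69.33 F1582
G1 X198.20 Y84.12
G1 X237.41 Y91.98
M5
G0 X214.33 Y93.68
M3 S586
G1 X78.59 Y9.52 F1582
M5
G0 X114.70 Y81.34
M3 S586
G1 X192.03 Y81.34 F1582
G1 X192.03 Y37.65
G1 X114.70 Y37.65
G1 X114.70 Y81.34
M5
G0 X237.07 Y133.56
M3 S316
G1 X246.35 Y126.62 F3784
M5
G0 X73.86 Y9.85
M3 S586
G1 X62.63 Y30.98 F1582
G1 X79.27 Y48.19
G1 X100.77 Y37.69
G1 X97.43 Y13.99
G1 X73.86 Y9.85
M5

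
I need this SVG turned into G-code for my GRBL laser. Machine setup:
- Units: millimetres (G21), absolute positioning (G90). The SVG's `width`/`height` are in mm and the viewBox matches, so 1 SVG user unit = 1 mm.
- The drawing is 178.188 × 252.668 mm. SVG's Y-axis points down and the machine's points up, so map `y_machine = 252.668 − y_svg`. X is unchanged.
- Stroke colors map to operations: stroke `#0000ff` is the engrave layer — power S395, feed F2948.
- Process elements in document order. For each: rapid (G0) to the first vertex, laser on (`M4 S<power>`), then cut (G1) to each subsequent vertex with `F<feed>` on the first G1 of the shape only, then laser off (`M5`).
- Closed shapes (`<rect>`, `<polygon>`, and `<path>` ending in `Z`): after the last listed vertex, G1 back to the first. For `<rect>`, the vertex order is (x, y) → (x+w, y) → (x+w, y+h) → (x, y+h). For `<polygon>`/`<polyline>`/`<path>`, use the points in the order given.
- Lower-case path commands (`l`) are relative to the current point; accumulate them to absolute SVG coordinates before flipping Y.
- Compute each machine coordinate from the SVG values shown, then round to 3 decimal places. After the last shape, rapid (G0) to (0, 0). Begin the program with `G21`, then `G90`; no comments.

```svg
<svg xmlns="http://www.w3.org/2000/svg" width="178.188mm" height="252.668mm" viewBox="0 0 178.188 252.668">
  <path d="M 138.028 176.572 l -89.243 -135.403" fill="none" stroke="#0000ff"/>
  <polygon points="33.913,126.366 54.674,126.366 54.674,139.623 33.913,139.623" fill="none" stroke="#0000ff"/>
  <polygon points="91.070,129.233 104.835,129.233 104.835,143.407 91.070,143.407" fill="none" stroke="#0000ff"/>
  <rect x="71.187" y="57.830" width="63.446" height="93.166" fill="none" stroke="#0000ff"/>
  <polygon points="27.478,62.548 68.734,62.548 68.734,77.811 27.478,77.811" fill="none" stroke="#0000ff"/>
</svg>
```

1 u = 1 mm; y_m = 252.668 − y.

[1] `<path>` line segment, #0000ff→engrave S395 F2948: (138.028,76.096) → (48.785,211.499)

[2] `<polygon>` rectangle, #0000ff→engrave S395 F2948: (33.913,126.302) → (54.674,126.302) → (54.674,113.045) → (33.913,113.045) → (33.913,126.302) (closed)

[3] `<polygon>` rectangle, #0000ff→engrave S395 F2948: (91.070,123.435) → (104.835,123.435) → (104.835,109.261) → (91.070,109.261) → (91.070,123.435) (closed)

[4] `<rect>` rectangle, #0000ff→engrave S395 F2948: (71.187,194.838) → (134.633,194.838) → (134.633,101.672) → (71.187,101.672) → (71.187,194.838) (closed)

[5] `<polygon>` rectangle, #0000ff→engrave S395 F2948: (27.478,190.120) → (68.734,190.120) → (68.734,174.857) → (27.478,174.857) → (27.478,190.120) (closed)

G21
G90
G0 X138.028 Y76.096
M4 S395
G1 X48.785 Y211.499 F2948
M5
G0 X33.913 Y126.302
M4 S395
G1 X54.674 Y126.302 F2948
G1 X54.674 Y113.045
G1 X33.913 Y113.045
G1 X33.913 Y126.302
M5
G0 X91.070 Y123.435
M4 S395
G1 X104.835 Y123.435 F2948
G1 X104.835 Y109.261
G1 X91.070 Y109.261
G1 X91.070 Y123.435
M5
G0 X71.187 Y194.838
M4 S395
G1 X134.633 Y194.838 F2948
G1 X134.633 Y101.672
G1 X71.187 Y101.672
G1 X71.187 Y194.838
M5
G0 X27.478 Y190.120
M4 S395
G1 X68.734 Y190.120 F2948
G1 X68.734 Y174.857
G1 X27.478 Y174.857
G1 X27.478 Y190.120
M5
G0 X0.000 Y0.000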